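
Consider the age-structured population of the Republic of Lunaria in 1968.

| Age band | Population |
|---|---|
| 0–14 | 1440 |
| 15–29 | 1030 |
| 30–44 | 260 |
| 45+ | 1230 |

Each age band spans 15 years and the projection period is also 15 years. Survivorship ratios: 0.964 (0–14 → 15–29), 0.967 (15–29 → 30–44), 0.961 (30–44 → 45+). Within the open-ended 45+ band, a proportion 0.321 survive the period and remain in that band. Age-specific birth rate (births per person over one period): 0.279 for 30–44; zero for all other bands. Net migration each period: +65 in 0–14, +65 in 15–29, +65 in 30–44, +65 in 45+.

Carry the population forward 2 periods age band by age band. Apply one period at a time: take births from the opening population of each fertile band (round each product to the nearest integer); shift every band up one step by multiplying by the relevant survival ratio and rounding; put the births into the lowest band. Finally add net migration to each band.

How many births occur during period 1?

Let group 1 be 0–14 through group 4 = 45+.
Period 1:
Births: 260 × 0.279 = 73
Group 2: 1440 × 0.964 = 1388
Group 3: 1030 × 0.967 = 996
Group 4: 260 × 0.961 + 1230 × 0.321 = 250 + 395 = 645
Net migration: Group 1 + 65 → 138; Group 2 + 65 → 1453; Group 3 + 65 → 1061; Group 4 + 65 → 710
End of period: [138, 1453, 1061, 710]

73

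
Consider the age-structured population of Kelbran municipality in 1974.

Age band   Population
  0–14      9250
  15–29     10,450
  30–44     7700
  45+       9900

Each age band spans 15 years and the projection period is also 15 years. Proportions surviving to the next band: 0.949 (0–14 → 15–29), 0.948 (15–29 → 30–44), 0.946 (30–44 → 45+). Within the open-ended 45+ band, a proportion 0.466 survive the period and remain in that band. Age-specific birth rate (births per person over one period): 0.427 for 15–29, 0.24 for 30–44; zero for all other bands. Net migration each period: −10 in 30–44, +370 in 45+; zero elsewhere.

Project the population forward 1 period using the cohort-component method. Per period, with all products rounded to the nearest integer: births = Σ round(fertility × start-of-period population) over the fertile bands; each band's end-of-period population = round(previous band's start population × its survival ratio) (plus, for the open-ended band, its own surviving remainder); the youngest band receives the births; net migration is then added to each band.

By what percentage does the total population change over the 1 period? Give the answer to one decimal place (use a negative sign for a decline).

Let band 1 be 0–14 through band 4 = 45+.
— Period 1 —
Births: 10450 × 0.427 = 4462  |  7700 × 0.24 = 1848 — total 6310
Band 2: 9250 × 0.949 = 8778
Band 3: 10450 × 0.948 = 9907
Band 4: 7700 × 0.946 + 9900 × 0.466 = 7284 + 4613 = 11897
Net migration: Band 3 − 10 → 9897; Band 4 + 370 → 12267
→ [6310, 8778, 9897, 12267]
Total: 37300 → 37252; change = -48; percentage change = -0.1%

-0.1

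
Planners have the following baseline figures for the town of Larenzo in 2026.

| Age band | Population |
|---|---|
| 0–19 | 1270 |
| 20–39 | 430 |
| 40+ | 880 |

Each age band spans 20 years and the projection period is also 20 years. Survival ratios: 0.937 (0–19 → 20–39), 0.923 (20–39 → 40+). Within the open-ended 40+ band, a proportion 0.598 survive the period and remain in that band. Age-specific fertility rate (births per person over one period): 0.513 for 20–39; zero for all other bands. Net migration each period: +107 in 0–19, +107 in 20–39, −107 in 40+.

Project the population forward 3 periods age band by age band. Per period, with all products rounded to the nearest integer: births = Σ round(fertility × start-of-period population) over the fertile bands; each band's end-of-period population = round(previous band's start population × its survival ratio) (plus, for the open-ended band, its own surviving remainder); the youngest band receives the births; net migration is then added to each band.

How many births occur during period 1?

Period 1:
Births: 430 × 0.513 = 221
20–39: 1270 × 0.937 = 1190
40+: 430 × 0.923 + 880 × 0.598 = 397 + 526 = 923
Net migration: 0–19 + 107 → 328; 20–39 + 107 → 1297; 40+ − 107 → 816
Giving 328 / 1297 / 816.

221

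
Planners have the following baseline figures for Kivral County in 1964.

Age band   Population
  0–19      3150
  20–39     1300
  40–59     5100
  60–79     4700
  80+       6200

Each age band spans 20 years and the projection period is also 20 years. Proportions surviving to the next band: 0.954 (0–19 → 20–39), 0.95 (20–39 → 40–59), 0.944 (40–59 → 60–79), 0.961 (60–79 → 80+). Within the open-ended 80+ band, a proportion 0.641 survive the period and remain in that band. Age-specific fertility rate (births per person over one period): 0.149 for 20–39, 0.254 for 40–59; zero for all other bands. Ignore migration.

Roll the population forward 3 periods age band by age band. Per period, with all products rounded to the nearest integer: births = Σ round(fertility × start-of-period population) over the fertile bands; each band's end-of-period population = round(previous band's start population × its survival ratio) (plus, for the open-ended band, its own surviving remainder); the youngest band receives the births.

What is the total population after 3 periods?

13284

Period 1.
Births: 1300 * 0.149 = 194 ; 5100 * 0.254 = 1295 ⇒ total 1489
20–39: 3150 * 0.954 = 3005
40–59: 1300 * 0.95 = 1235
60–79: 5100 * 0.944 = 4814
80+: 4700 * 0.961 + 6200 * 0.641 = 4517 + 3974 = 8491
End of period: [1489, 3005, 1235, 4814, 8491]
Period 2.
Births: 3005 * 0.149 = 448 ; 1235 * 0.254 = 314 ⇒ total 762
20–39: 1489 * 0.954 = 1421
40–59: 3005 * 0.95 = 2855
60–79: 1235 * 0.944 = 1166
80+: 4814 * 0.961 + 8491 * 0.641 = 4626 + 5443 = 10069
End of period: [762, 1421, 2855, 1166, 10069]
Period 3.
Births: 1421 * 0.149 = 212 ; 2855 * 0.254 = 725 ⇒ total 937
20–39: 762 * 0.954 = 727
40–59: 1421 * 0.95 = 1350
60–79: 2855 * 0.944 = 2695
80+: 1166 * 0.961 + 10069 * 0.641 = 1121 + 6454 = 7575
End of period: [937, 727, 1350, 2695, 7575]
Total after period 3: 937 + 727 + 1350 + 2695 + 7575 = 13284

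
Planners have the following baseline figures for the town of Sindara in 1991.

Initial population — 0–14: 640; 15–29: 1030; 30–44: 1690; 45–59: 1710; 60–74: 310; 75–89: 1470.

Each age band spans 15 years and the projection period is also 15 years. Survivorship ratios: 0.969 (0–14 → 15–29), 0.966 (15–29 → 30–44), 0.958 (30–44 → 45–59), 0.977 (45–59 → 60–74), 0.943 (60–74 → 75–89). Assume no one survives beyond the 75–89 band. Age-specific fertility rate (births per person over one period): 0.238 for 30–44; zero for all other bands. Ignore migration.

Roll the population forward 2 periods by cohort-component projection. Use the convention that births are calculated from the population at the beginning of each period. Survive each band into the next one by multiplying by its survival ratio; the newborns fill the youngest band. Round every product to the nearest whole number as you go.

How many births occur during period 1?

Let band 1 be 0–14 through band 6 = 75–89.
Period 1.
Births: 1690 * 0.238 = 402
Band 2: 640 * 0.969 = 620
Band 3: 1030 * 0.966 = 995
Band 4: 1690 * 0.958 = 1619
Band 5: 1710 * 0.977 = 1671
Band 6: 310 * 0.943 = 292
Giving 402 / 620 / 995 / 1619 / 1671 / 292.

402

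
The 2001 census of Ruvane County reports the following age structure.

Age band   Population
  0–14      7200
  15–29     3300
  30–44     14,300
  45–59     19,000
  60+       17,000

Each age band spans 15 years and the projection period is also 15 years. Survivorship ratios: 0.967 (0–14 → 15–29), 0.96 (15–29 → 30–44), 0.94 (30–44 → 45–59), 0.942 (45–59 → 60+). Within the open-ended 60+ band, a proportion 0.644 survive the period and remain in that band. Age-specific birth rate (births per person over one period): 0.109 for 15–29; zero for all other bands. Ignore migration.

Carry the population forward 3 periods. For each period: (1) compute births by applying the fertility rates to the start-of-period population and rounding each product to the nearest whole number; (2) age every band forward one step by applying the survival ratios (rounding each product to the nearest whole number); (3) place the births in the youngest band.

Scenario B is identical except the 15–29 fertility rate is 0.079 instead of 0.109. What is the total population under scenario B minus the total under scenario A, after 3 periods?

— Period 1 —
Births: 3300 * 0.109 = 360
15–29: 7200 * 0.967 = 6962
30–44: 3300 * 0.96 = 3168
45–59: 14300 * 0.94 = 13442
60+: 19000 * 0.942 + 17000 * 0.644 = 17898 + 10948 = 28846
End of period: [360, 6962, 3168, 13442, 28846]
— Period 2 —
Births: 6962 * 0.109 = 759
15–29: 360 * 0.967 = 348
30–44: 6962 * 0.96 = 6684
45–59: 3168 * 0.94 = 2978
60+: 13442 * 0.942 + 28846 * 0.644 = 12662 + 18577 = 31239
End of period: [759, 348, 6684, 2978, 31239]
— Period 3 —
Births: 348 * 0.109 = 38
15–29: 759 * 0.967 = 734
30–44: 348 * 0.96 = 334
45–59: 6684 * 0.94 = 6283
60+: 2978 * 0.942 + 31239 * 0.644 = 2805 + 20118 = 22923
End of period: [38, 734, 334, 6283, 22923]
Scenario A total after 3 periods: 30312
Scenario B projection —
— Period 1 —
Births: 3300 * 0.079 = 261
15–29: 7200 * 0.967 = 6962
30–44: 3300 * 0.96 = 3168
45–59: 14300 * 0.94 = 13442
60+: 19000 * 0.942 + 17000 * 0.644 = 17898 + 10948 = 28846
End of period: [261, 6962, 3168, 13442, 28846]
— Period 2 —
Births: 6962 * 0.079 = 550
15–29: 261 * 0.967 = 252
30–44: 6962 * 0.96 = 6684
45–59: 3168 * 0.94 = 2978
60+: 13442 * 0.942 + 28846 * 0.644 = 12662 + 18577 = 31239
End of period: [550, 252, 6684, 2978, 31239]
— Period 3 —
Births: 252 * 0.079 = 20
15–29: 550 * 0.967 = 532
30–44: 252 * 0.96 = 242
45–59: 6684 * 0.94 = 6283
60+: 2978 * 0.942 + 31239 * 0.644 = 2805 + 20118 = 22923
End of period: [20, 532, 242, 6283, 22923]
Scenario B total after 3 periods: 30000
Difference B − A = 30000 − 30312 = -312

-312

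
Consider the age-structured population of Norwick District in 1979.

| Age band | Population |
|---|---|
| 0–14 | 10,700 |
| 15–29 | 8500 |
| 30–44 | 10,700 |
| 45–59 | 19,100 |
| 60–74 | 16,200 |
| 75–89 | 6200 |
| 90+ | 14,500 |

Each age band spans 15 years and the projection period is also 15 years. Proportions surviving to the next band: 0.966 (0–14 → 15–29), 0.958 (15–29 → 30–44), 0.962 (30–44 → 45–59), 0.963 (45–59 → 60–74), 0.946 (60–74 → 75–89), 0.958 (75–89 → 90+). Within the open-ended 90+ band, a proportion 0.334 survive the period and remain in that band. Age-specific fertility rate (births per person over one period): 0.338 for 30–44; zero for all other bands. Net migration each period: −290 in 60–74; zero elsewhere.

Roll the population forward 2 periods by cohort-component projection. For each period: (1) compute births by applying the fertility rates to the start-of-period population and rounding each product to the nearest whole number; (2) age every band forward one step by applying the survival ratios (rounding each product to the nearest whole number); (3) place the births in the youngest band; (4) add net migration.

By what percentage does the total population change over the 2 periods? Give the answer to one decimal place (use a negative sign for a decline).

-19.7

Period 1:
Births: 10700 × 0.338 = 3617
15–29: 10700 × 0.966 = 10336
30–44: 8500 × 0.958 = 8143
45–59: 10700 × 0.962 = 10293
60–74: 19100 × 0.963 = 18393
75–89: 16200 × 0.946 = 15325
90+: 6200 × 0.958 + 14500 × 0.334 = 5940 + 4843 = 10783
Net migration: 60–74 − 290 → 18103
Population now: 0–14=3617, 15–29=10336, 30–44=8143, 45–59=10293, 60–74=18103, 75–89=15325, 90+=10783
Period 2:
Births: 8143 × 0.338 = 2752
15–29: 3617 × 0.966 = 3494
30–44: 10336 × 0.958 = 9902
45–59: 8143 × 0.962 = 7834
60–74: 10293 × 0.963 = 9912
75–89: 18103 × 0.946 = 17125
90+: 15325 × 0.958 + 10783 × 0.334 = 14681 + 3602 = 18283
Net migration: 60–74 − 290 → 9622
Population now: 0–14=2752, 15–29=3494, 30–44=9902, 45–59=7834, 60–74=9622, 75–89=17125, 90+=18283
Total: 85900 → 69012; change = -16888; percentage change = -19.7%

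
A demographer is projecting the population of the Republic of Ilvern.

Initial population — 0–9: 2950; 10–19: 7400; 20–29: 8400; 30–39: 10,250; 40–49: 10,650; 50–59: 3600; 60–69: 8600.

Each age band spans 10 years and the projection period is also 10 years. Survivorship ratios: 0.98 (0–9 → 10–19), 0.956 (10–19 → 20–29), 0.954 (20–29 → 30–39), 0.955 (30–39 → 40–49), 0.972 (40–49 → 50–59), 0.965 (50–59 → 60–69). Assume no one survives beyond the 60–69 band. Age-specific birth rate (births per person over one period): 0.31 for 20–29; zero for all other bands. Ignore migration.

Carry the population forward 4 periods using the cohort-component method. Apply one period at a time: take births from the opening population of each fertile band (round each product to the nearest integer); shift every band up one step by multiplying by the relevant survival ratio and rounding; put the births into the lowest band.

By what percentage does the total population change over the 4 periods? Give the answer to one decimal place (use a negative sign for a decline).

(Bands numbered youngest = 1 to oldest = 7.)
[period 1]
Births: 8400 × 0.31 = 2604
Band 2: 2950 × 0.98 = 2891
Band 3: 7400 × 0.956 = 7074
Band 4: 8400 × 0.954 = 8014
Band 5: 10250 × 0.955 = 9789
Band 6: 10650 × 0.972 = 10352
Band 7: 3600 × 0.965 = 3474
Population now: 0–9=2604, 10–19=2891, 20–29=7074, 30–39=8014, 40–49=9789, 50–59=10352, 60–69=3474
[period 2]
Births: 7074 × 0.31 = 2193
Band 2: 2604 × 0.98 = 2552
Band 3: 2891 × 0.956 = 2764
Band 4: 7074 × 0.954 = 6749
Band 5: 8014 × 0.955 = 7653
Band 6: 9789 × 0.972 = 9515
Band 7: 10352 × 0.965 = 9990
Population now: 0–9=2193, 10–19=2552, 20–29=2764, 30–39=6749, 40–49=7653, 50–59=9515, 60–69=9990
[period 3]
Births: 2764 × 0.31 = 857
Band 2: 2193 × 0.98 = 2149
Band 3: 2552 × 0.956 = 2440
Band 4: 2764 × 0.954 = 2637
Band 5: 6749 × 0.955 = 6445
Band 6: 7653 × 0.972 = 7439
Band 7: 9515 × 0.965 = 9182
Population now: 0–9=857, 10–19=2149, 20–29=2440, 30–39=2637, 40–49=6445, 50–59=7439, 60–69=9182
[period 4]
Births: 2440 × 0.31 = 756
Band 2: 857 × 0.98 = 840
Band 3: 2149 × 0.956 = 2054
Band 4: 2440 × 0.954 = 2328
Band 5: 2637 × 0.955 = 2518
Band 6: 6445 × 0.972 = 6265
Band 7: 7439 × 0.965 = 7179
Population now: 0–9=756, 10–19=840, 20–29=2054, 30–39=2328, 40–49=2518, 50–59=6265, 60–69=7179
Total: 51850 → 21940; change = -29910; percentage change = -57.7%

-57.7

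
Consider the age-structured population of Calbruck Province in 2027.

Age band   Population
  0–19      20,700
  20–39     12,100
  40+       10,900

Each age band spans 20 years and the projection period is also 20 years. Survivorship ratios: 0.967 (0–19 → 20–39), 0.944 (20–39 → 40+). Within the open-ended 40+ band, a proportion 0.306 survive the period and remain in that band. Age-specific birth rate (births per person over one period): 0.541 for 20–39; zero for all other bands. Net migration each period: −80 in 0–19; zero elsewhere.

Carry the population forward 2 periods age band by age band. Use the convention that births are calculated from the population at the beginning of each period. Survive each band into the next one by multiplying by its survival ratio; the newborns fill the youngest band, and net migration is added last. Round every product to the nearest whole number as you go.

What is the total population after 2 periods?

(Bands numbered youngest = 1 to oldest = 3.)
Period 1.
Births: 12100 × 0.541 = 6546
Band 2: 20700 × 0.967 = 20017
Band 3: 12100 × 0.944 + 10900 × 0.306 = 11422 + 3335 = 14757
Net migration: Band 1 − 80 → 6466
Giving 6466 / 20017 / 14757.
Period 2.
Births: 20017 × 0.541 = 10829
Band 2: 6466 × 0.967 = 6253
Band 3: 20017 × 0.944 + 14757 × 0.306 = 18896 + 4516 = 23412
Net migration: Band 1 − 80 → 10749
Giving 10749 / 6253 / 23412.
Total after period 2: 10749 + 6253 + 23412 = 40414

40414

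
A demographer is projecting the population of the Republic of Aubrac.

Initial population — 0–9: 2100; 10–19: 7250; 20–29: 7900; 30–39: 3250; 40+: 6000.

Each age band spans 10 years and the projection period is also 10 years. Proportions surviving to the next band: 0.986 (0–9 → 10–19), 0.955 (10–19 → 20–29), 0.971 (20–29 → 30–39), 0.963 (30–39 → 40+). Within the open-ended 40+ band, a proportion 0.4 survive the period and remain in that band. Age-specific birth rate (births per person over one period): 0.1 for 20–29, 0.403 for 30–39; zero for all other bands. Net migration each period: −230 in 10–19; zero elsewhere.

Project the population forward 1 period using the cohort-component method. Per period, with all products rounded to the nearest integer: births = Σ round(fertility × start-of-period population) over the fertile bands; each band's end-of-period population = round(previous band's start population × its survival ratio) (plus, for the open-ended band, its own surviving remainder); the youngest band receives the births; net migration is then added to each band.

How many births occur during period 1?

Numbering the groups 1..5 from youngest to oldest:
Period 1.
Births: 7900 × 0.1 = 790 ; 3250 × 0.403 = 1310 → 2100
Group 2: 2100 × 0.986 = 2071
Group 3: 7250 × 0.955 = 6924
Group 4: 7900 × 0.971 = 7671
Group 5: 3250 × 0.963 + 6000 × 0.4 = 3130 + 2400 = 5530
Net migration: Group 2 − 230 → 1841
Population now: 0–9=2100, 10–19=1841, 20–29=6924, 30–39=7671, 40+=5530

2100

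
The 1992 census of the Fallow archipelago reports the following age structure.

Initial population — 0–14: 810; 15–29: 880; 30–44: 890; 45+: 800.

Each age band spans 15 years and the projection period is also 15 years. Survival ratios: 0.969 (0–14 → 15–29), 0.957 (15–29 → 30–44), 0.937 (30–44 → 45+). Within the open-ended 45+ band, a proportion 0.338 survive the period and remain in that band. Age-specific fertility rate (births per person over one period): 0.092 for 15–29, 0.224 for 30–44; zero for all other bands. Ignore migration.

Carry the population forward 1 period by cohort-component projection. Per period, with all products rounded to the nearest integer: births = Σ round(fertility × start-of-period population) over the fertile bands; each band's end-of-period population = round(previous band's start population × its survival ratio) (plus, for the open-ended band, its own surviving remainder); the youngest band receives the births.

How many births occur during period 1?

280

(Bands numbered youngest = 1 to oldest = 4.)
[period 1]
Births: 880 × 0.092 = 81  |  890 × 0.224 = 199 → 280
Band 2: 810 × 0.969 = 785
Band 3: 880 × 0.957 = 842
Band 4: 890 × 0.937 + 800 × 0.338 = 834 + 270 = 1104
Population now: 0–14=280, 15–29=785, 30–44=842, 45+=1104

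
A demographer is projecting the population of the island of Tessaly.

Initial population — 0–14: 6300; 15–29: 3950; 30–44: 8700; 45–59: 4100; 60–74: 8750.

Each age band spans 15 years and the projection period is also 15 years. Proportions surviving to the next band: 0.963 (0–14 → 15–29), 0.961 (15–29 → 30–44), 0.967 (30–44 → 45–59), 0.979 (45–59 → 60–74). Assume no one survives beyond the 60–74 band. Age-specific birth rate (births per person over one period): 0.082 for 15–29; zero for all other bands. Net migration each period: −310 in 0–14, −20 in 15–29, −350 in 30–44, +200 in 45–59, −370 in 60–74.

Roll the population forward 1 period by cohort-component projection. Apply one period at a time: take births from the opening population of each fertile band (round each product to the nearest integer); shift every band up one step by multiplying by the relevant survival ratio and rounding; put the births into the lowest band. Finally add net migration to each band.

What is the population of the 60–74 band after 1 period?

3644

After projecting period 1:
Births: 3950 × 0.082 = 324
15–29: 6300 × 0.963 = 6067
30–44: 3950 × 0.961 = 3796
45–59: 8700 × 0.967 = 8413
60–74: 4100 × 0.979 = 4014
Net migration: 0–14 − 310 → 14; 15–29 − 20 → 6047; 30–44 − 350 → 3446; 45–59 + 200 → 8613; 60–74 − 370 → 3644
→ [14, 6047, 3446, 8613, 3644]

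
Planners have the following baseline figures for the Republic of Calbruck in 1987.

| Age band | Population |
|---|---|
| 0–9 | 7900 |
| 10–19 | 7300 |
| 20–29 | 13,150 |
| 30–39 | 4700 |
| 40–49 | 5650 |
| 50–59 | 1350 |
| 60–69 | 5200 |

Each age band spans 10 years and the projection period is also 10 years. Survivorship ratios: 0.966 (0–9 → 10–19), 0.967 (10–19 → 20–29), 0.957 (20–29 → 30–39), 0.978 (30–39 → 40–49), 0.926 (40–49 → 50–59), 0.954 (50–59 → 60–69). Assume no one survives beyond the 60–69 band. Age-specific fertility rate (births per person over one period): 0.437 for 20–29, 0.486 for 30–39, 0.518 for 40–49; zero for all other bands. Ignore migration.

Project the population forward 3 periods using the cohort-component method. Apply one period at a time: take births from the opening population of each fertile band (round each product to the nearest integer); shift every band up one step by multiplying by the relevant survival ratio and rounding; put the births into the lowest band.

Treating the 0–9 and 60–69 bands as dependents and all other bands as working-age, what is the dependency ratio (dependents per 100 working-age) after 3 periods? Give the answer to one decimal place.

36.4

Numbering the groups 1..7 from youngest to oldest:
— Period 1 —
Births: 13150 * 0.437 = 5747, 4700 * 0.486 = 2284, 5650 * 0.518 = 2927 → 10958
Group 2: 7900 * 0.966 = 7631
Group 3: 7300 * 0.967 = 7059
Group 4: 13150 * 0.957 = 12585
Group 5: 4700 * 0.978 = 4597
Group 6: 5650 * 0.926 = 5232
Group 7: 1350 * 0.954 = 1288
→ [10958, 7631, 7059, 12585, 4597, 5232, 1288]
— Period 2 —
Births: 7059 * 0.437 = 3085, 12585 * 0.486 = 6116, 4597 * 0.518 = 2381 → 11582
Group 2: 10958 * 0.966 = 10585
Group 3: 7631 * 0.967 = 7379
Group 4: 7059 * 0.957 = 6755
Group 5: 12585 * 0.978 = 12308
Group 6: 4597 * 0.926 = 4257
Group 7: 5232 * 0.954 = 4991
→ [11582, 10585, 7379, 6755, 12308, 4257, 4991]
— Period 3 —
Births: 7379 * 0.437 = 3225, 6755 * 0.486 = 3283, 12308 * 0.518 = 6376 → 12884
Group 2: 11582 * 0.966 = 11188
Group 3: 10585 * 0.967 = 10236
Group 4: 7379 * 0.957 = 7062
Group 5: 6755 * 0.978 = 6606
Group 6: 12308 * 0.926 = 11397
Group 7: 4257 * 0.954 = 4061
→ [12884, 11188, 10236, 7062, 6606, 11397, 4061]
Dependents (band 0–9 + band 60–69) = 12884 + 4061 = 16945; working-age = 46489; ratio = 16945/46489 × 100 = 36.4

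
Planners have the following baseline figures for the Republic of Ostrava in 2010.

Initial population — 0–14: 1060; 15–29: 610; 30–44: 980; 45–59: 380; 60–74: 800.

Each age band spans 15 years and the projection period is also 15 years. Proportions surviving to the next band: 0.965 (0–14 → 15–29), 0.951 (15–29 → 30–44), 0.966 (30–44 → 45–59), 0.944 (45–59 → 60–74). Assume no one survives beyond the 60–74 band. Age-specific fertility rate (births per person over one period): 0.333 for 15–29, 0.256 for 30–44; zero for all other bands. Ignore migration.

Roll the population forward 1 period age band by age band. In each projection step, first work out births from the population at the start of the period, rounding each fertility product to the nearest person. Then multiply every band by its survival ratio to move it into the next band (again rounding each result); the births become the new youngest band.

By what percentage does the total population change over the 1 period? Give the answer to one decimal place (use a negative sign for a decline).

— Period 1 —
Births: 610 * 0.333 = 203 ; 980 * 0.256 = 251 ⇒ total 454
15–29: 1060 * 0.965 = 1023
30–44: 610 * 0.951 = 580
45–59: 980 * 0.966 = 947
60–74: 380 * 0.944 = 359
→ [454, 1023, 580, 947, 359]
Total: 3830 → 3363; change = -467; percentage change = -12.2%

-12.2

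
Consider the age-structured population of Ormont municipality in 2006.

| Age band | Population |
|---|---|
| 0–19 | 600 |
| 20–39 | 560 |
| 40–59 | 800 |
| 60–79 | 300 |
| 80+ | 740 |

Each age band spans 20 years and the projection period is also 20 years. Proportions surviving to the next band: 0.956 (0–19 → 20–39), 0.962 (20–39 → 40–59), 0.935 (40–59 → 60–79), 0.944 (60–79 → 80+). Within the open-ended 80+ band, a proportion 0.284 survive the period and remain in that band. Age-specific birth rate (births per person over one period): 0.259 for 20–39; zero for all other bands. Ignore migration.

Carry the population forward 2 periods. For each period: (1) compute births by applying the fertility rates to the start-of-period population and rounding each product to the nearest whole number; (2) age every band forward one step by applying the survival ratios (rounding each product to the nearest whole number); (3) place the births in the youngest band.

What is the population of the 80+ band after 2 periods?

Call the groups 1 to 5, youngest first.
— Period 1 —
Births: 560 × 0.259 = 145
Group 2: 600 × 0.956 = 574
Group 3: 560 × 0.962 = 539
Group 4: 800 × 0.935 = 748
Group 5: 300 × 0.944 + 740 × 0.284 = 283 + 210 = 493
Giving 145 / 574 / 539 / 748 / 493.
— Period 2 —
Births: 574 × 0.259 = 149
Group 2: 145 × 0.956 = 139
Group 3: 574 × 0.962 = 552
Group 4: 539 × 0.935 = 504
Group 5: 748 × 0.944 + 493 × 0.284 = 706 + 140 = 846
Giving 149 / 139 / 552 / 504 / 846.

846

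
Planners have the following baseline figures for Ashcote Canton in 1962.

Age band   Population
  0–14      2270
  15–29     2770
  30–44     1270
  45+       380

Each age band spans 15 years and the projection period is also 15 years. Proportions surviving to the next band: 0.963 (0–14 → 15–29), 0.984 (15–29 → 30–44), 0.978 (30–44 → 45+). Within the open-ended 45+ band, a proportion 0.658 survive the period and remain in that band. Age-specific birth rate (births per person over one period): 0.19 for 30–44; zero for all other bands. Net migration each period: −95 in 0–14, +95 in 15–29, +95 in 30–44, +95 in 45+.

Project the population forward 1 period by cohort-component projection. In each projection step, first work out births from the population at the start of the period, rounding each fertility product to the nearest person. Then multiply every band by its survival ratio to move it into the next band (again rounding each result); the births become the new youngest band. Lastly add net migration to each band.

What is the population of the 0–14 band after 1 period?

146

Period 1.
Births: 1270 × 0.19 = 241
15–29: 2270 × 0.963 = 2186
30–44: 2770 × 0.984 = 2726
45+: 1270 × 0.978 + 380 × 0.658 = 1242 + 250 = 1492
Net migration: 0–14 − 95 → 146; 15–29 + 95 → 2281; 30–44 + 95 → 2821; 45+ + 95 → 1587
End of period: [146, 2281, 2821, 1587]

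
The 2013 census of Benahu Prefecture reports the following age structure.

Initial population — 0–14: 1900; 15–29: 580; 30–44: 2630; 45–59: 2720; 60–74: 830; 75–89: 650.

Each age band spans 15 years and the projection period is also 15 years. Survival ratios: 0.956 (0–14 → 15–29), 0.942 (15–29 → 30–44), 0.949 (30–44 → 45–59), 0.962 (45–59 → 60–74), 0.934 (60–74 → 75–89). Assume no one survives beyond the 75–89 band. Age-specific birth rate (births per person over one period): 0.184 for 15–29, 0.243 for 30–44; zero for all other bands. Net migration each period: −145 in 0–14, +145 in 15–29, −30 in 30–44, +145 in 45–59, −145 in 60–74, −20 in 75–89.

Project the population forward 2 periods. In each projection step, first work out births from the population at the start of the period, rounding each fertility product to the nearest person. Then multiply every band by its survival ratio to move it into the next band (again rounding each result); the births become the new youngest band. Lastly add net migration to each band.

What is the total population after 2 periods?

8198

Numbering the groups 1..6 from youngest to oldest:
— Period 1 —
Births: 580 * 0.184 = 107 ; 2630 * 0.243 = 639 — total 746
Group 2: 1900 * 0.956 = 1816
Group 3: 580 * 0.942 = 546
Group 4: 2630 * 0.949 = 2496
Group 5: 2720 * 0.962 = 2617
Group 6: 830 * 0.934 = 775
Net migration: Group 1 − 145 → 601; Group 2 + 145 → 1961; Group 3 − 30 → 516; Group 4 + 145 → 2641; Group 5 − 145 → 2472; Group 6 − 20 → 755
→ [601, 1961, 516, 2641, 2472, 755]
— Period 2 —
Births: 1961 * 0.184 = 361 ; 516 * 0.243 = 125 — total 486
Group 2: 601 * 0.956 = 575
Group 3: 1961 * 0.942 = 1847
Group 4: 516 * 0.949 = 490
Group 5: 2641 * 0.962 = 2541
Group 6: 2472 * 0.934 = 2309
Net migration: Group 1 − 145 → 341; Group 2 + 145 → 720; Group 3 − 30 → 1817; Group 4 + 145 → 635; Group 5 − 145 → 2396; Group 6 − 20 → 2289
→ [341, 720, 1817, 635, 2396, 2289]
Total after period 2: 341 + 720 + 1817 + 635 + 2396 + 2289 = 8198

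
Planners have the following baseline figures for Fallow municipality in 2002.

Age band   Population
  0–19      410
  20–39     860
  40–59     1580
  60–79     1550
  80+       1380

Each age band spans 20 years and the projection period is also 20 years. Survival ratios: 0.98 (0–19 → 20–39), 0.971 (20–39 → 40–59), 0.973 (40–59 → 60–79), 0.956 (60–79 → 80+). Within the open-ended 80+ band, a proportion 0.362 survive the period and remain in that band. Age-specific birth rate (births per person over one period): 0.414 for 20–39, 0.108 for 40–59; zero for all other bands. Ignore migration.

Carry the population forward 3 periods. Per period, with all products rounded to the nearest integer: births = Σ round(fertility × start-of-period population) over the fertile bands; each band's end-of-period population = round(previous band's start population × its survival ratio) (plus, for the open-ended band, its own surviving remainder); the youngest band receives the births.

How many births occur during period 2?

After projecting period 1:
Births: 860 * 0.414 = 356 ; 1580 * 0.108 = 171 → total 527
20–39: 410 * 0.98 = 402
40–59: 860 * 0.971 = 835
60–79: 1580 * 0.973 = 1537
80+: 1550 * 0.956 + 1380 * 0.362 = 1482 + 500 = 1982
End of period: [527, 402, 835, 1537, 1982]
After projecting period 2:
Births: 402 * 0.414 = 166 ; 835 * 0.108 = 90 → total 256
20–39: 527 * 0.98 = 516
40–59: 402 * 0.971 = 390
60–79: 835 * 0.973 = 812
80+: 1537 * 0.956 + 1982 * 0.362 = 1469 + 717 = 2186
End of period: [256, 516, 390, 812, 2186]

256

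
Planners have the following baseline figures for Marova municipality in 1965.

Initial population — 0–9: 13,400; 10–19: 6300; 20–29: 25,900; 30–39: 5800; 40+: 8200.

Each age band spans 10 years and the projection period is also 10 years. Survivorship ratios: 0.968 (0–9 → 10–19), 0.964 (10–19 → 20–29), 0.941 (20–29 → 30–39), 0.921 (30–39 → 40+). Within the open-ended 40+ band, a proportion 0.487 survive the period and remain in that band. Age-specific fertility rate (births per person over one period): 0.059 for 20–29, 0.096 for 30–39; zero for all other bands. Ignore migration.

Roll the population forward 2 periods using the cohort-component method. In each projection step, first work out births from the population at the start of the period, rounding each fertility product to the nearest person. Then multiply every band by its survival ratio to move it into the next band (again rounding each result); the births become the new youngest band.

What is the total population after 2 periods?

Period 1.
Births: 25900 × 0.059 = 1528 ; 5800 × 0.096 = 557 → total 2085
10–19: 13400 × 0.968 = 12971
20–29: 6300 × 0.964 = 6073
30–39: 25900 × 0.941 = 24372
40+: 5800 × 0.921 + 8200 × 0.487 = 5342 + 3993 = 9335
Population now: 0–9=2085, 10–19=12971, 20–29=6073, 30–39=24372, 40+=9335
Period 2.
Births: 6073 × 0.059 = 358 ; 24372 × 0.096 = 2340 → total 2698
10–19: 2085 × 0.968 = 2018
20–29: 12971 × 0.964 = 12504
30–39: 6073 × 0.941 = 5715
40+: 24372 × 0.921 + 9335 × 0.487 = 22447 + 4546 = 26993
Population now: 0–9=2698, 10–19=2018, 20–29=12504, 30–39=5715, 40+=26993
Total after period 2: 2698 + 2018 + 12504 + 5715 + 26993 = 49928

49928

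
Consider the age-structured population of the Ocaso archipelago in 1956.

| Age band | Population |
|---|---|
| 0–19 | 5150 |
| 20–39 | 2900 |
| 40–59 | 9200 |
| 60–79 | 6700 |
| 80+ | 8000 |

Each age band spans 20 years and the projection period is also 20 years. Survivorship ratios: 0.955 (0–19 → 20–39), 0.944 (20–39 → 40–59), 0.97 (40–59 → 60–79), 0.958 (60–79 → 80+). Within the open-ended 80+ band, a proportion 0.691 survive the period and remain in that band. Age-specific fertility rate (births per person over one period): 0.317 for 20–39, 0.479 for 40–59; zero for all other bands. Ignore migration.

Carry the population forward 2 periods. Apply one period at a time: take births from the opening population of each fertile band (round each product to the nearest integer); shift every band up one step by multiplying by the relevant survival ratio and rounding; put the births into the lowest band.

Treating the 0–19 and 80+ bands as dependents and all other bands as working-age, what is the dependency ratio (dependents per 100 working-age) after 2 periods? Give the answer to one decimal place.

Call the groups 1 to 5, youngest first.
Period 1.
Births: 2900 * 0.317 = 919, 9200 * 0.479 = 4407 ⇒ total 5326
Group 2: 5150 * 0.955 = 4918
Group 3: 2900 * 0.944 = 2738
Group 4: 9200 * 0.97 = 8924
Group 5: 6700 * 0.958 + 8000 * 0.691 = 6419 + 5528 = 11947
Giving 5326 / 4918 / 2738 / 8924 / 11947.
Period 2.
Births: 4918 * 0.317 = 1559, 2738 * 0.479 = 1312 ⇒ total 2871
Group 2: 5326 * 0.955 = 5086
Group 3: 4918 * 0.944 = 4643
Group 4: 2738 * 0.97 = 2656
Group 5: 8924 * 0.958 + 11947 * 0.691 = 8549 + 8255 = 16804
Giving 2871 / 5086 / 4643 / 2656 / 16804.
Dependents (band 0–19 + band 80+) = 2871 + 16804 = 19675; working-age = 12385; ratio = 19675/12385 × 100 = 158.9

158.9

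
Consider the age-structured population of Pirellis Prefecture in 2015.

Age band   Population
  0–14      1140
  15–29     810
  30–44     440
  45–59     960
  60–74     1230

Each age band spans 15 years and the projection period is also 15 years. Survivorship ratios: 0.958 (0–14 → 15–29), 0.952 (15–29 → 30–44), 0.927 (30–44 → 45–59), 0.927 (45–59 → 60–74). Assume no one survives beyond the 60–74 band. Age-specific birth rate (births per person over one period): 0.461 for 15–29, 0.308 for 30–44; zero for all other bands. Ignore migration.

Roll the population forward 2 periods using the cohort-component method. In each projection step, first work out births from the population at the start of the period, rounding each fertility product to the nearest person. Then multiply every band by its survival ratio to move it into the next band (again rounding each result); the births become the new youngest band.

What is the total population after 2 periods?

After projecting period 1:
Births: 810 * 0.461 = 373 ; 440 * 0.308 = 136 — total 509
15–29: 1140 * 0.958 = 1092
30–44: 810 * 0.952 = 771
45–59: 440 * 0.927 = 408
60–74: 960 * 0.927 = 890
→ [509, 1092, 771, 408, 890]
After projecting period 2:
Births: 1092 * 0.461 = 503 ; 771 * 0.308 = 237 — total 740
15–29: 509 * 0.958 = 488
30–44: 1092 * 0.952 = 1040
45–59: 771 * 0.927 = 715
60–74: 408 * 0.927 = 378
→ [740, 488, 1040, 715, 378]
Total after period 2: 740 + 488 + 1040 + 715 + 378 = 3361

3361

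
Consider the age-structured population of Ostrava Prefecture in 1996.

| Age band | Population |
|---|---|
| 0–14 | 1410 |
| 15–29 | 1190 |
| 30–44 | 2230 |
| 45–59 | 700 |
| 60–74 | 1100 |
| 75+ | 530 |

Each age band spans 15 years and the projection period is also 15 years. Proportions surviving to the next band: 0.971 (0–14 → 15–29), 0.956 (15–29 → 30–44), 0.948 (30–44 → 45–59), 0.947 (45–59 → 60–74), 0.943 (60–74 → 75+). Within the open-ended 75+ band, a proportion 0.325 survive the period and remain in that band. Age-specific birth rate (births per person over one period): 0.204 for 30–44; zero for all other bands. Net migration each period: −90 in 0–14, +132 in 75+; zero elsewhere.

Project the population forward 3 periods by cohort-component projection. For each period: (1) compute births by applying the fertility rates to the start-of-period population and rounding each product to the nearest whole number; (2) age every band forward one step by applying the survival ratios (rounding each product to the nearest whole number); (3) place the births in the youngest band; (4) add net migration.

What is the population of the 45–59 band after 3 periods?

1241

Let band 1 be 0–14 through band 6 = 75+.
Period 1.
Births: 2230 × 0.204 = 455
Band 2: 1410 × 0.971 = 1369
Band 3: 1190 × 0.956 = 1138
Band 4: 2230 × 0.948 = 2114
Band 5: 700 × 0.947 = 663
Band 6: 1100 × 0.943 + 530 × 0.325 = 1037 + 172 = 1209
Net migration: Band 1 − 90 → 365; Band 6 + 132 → 1341
Giving 365 / 1369 / 1138 / 2114 / 663 / 1341.
Period 2.
Births: 1138 × 0.204 = 232
Band 2: 365 × 0.971 = 354
Band 3: 1369 × 0.956 = 1309
Band 4: 1138 × 0.948 = 1079
Band 5: 2114 × 0.947 = 2002
Band 6: 663 × 0.943 + 1341 × 0.325 = 625 + 436 = 1061
Net migration: Band 1 − 90 → 142; Band 6 + 132 → 1193
Giving 142 / 354 / 1309 / 1079 / 2002 / 1193.
Period 3.
Births: 1309 × 0.204 = 267
Band 2: 142 × 0.971 = 138
Band 3: 354 × 0.956 = 338
Band 4: 1309 × 0.948 = 1241
Band 5: 1079 × 0.947 = 1022
Band 6: 2002 × 0.943 + 1193 × 0.325 = 1888 + 388 = 2276
Net migration: Band 1 − 90 → 177; Band 6 + 132 → 2408
Giving 177 / 138 / 338 / 1241 / 1022 / 2408.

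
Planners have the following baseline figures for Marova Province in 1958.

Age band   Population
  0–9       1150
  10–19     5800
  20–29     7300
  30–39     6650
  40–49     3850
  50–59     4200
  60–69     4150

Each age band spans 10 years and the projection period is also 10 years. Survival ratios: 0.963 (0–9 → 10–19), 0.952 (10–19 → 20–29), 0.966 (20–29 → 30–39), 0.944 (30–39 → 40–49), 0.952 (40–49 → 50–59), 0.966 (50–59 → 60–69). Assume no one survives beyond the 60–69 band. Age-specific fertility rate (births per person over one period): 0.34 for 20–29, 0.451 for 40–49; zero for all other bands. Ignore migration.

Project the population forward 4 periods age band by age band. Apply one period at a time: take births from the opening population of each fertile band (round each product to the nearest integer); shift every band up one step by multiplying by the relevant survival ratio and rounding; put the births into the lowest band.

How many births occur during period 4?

3586

(Bands numbered youngest = 1 to oldest = 7.)
[period 1]
Births: 7300 * 0.34 = 2482  |  3850 * 0.451 = 1736 ⇒ total 4218
Band 2: 1150 * 0.963 = 1107
Band 3: 5800 * 0.952 = 5522
Band 4: 7300 * 0.966 = 7052
Band 5: 6650 * 0.944 = 6278
Band 6: 3850 * 0.952 = 3665
Band 7: 4200 * 0.966 = 4057
Giving 4218 / 1107 / 5522 / 7052 / 6278 / 3665 / 4057.
[period 2]
Births: 5522 * 0.34 = 1877  |  6278 * 0.451 = 2831 ⇒ total 4708
Band 2: 4218 * 0.963 = 4062
Band 3: 1107 * 0.952 = 1054
Band 4: 5522 * 0.966 = 5334
Band 5: 7052 * 0.944 = 6657
Band 6: 6278 * 0.952 = 5977
Band 7: 3665 * 0.966 = 3540
Giving 4708 / 4062 / 1054 / 5334 / 6657 / 5977 / 3540.
[period 3]
Births: 1054 * 0.34 = 358  |  6657 * 0.451 = 3002 ⇒ total 3360
Band 2: 4708 * 0.963 = 4534
Band 3: 4062 * 0.952 = 3867
Band 4: 1054 * 0.966 = 1018
Band 5: 5334 * 0.944 = 5035
Band 6: 6657 * 0.952 = 6337
Band 7: 5977 * 0.966 = 5774
Giving 3360 / 4534 / 3867 / 1018 / 5035 / 6337 / 5774.
[period 4]
Births: 3867 * 0.34 = 1315  |  5035 * 0.451 = 2271 ⇒ total 3586
Band 2: 3360 * 0.963 = 3236
Band 3: 4534 * 0.952 = 4316
Band 4: 3867 * 0.966 = 3736
Band 5: 1018 * 0.944 = 961
Band 6: 5035 * 0.952 = 4793
Band 7: 6337 * 0.966 = 6122
Giving 3586 / 3236 / 4316 / 3736 / 961 / 4793 / 6122.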